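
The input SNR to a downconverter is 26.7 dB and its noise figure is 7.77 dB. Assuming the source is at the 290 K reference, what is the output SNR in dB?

By definition F = SNR_in/SNR_out, so in dB: SNR_out = SNR_in − NF
SNR_out = 26.7 − 7.77 = 18.93 dB

18.93 dB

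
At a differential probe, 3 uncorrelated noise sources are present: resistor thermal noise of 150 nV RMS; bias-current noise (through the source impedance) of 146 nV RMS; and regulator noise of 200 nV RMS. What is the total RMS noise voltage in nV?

290 nV

Uncorrelated sources add in power (mean-square): V_tot = √(ΣV_i²)
V_tot = √[(1.50×10⁻⁷)² + (1.46×10⁻⁷)² + (2.00×10⁻⁷)²] = 2.90×10⁻⁷ V = 290 nV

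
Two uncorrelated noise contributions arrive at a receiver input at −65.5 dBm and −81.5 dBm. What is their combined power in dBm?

Convert to linear, add, convert back:
P₁ = 2.82×10⁻¹⁰ W, P₂ = 7.08×10⁻¹² W
P_tot = 2.89×10⁻¹⁰ W → 10 log₁₀(P_tot / 10⁻³) = −65.4 dBm

−65.4 dBm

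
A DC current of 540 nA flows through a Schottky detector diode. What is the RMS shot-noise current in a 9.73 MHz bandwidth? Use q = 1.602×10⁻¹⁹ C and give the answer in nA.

I_n = √(2qI·B)
2qI·B = 2 × 1.602×10⁻¹⁹ × 5.40×10⁻⁷ × 9.73×10⁶ = 1.68×10⁻¹⁸ A²
I_n = √(1.68×10⁻¹⁸) = 1.30×10⁻⁹ A = 1.30 nA

1.30 nA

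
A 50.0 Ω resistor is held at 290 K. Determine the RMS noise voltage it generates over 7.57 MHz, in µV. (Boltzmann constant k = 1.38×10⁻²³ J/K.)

2.46 µV

V_n = √(4kTRB)
4kTRB = 4 × 1.38×10⁻²³ × 290 × 5.00×10¹ × 7.57×10⁶ = 6.06×10⁻¹² V²
V_n = √(6.06×10⁻¹²) = 2.46×10⁻⁶ V = 2.46 µV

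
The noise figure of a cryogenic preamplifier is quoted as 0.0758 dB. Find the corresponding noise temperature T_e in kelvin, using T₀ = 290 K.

F = 10^(0.0758/10) = 1.01761
T_e = (F − 1)·T₀ = (1.01761 − 1) × 290 = 5.11 K

5.11 K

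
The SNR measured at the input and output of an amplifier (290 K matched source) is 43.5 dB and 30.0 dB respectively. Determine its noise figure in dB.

NF (dB) = SNR_in(dB) − SNR_out(dB) when the source is at T₀
NF = 43.5 − 30.0 = 13.5 dB

13.5 dB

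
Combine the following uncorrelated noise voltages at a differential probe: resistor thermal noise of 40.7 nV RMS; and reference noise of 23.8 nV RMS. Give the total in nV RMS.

47.1 nV

Uncorrelated sources add in power (mean-square): V_tot = √(ΣV_i²)
V_tot = √[(4.07×10⁻⁸)² + (2.38×10⁻⁸)²] = 4.71×10⁻⁸ V = 47.1 nV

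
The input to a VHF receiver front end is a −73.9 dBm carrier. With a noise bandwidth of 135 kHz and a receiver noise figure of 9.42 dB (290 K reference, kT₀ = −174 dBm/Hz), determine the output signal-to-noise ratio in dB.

39.4 dB

Noise floor: N = −174 + 10 log₁₀(B) + NF
10 log₁₀(1.35×10⁵) = 51.3 dB
N = −174 + 51.3 + 9.42 = −113.28 dBm
SNR = P_sig − N = −73.9 − (−113.28) = 39.38 dB → 39.4 dB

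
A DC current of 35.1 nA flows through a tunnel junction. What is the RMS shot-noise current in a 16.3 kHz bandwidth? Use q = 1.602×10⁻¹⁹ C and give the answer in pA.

I_n = √(2qI·B)
2qI·B = 2 × 1.602×10⁻¹⁹ × 3.51×10⁻⁸ × 1.63×10⁴ = 1.83×10⁻²² A²
I_n = √(1.83×10⁻²²) = 1.35×10⁻¹¹ A = 13.5 pA

13.5 pA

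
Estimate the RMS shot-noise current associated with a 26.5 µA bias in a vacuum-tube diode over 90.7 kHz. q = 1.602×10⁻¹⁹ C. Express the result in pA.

I_n = √(2qI·B)
2qI·B = 2 × 1.602×10⁻¹⁹ × 2.65×10⁻⁵ × 9.07×10⁴ = 7.70×10⁻¹⁹ A²
I_n = √(7.70×10⁻¹⁹) = 8.78×10⁻¹⁰ A = 878 pA

878 pA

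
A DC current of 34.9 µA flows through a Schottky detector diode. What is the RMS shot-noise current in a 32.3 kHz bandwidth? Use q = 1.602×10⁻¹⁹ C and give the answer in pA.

I_n = √(2qI·B)
2qI·B = 2 × 1.602×10⁻¹⁹ × 3.49×10⁻⁵ × 3.23×10⁴ = 3.61×10⁻¹⁹ A²
I_n = √(3.61×10⁻¹⁹) = 6.01×10⁻¹⁰ A = 601 pA

601 pA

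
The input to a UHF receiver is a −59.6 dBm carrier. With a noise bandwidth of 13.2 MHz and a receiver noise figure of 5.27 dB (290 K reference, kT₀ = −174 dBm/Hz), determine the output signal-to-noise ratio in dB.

37.9 dB

Noise floor: N = −174 + 10 log₁₀(B) + NF
10 log₁₀(1.32×10⁷) = 71.21 dB
N = −174 + 71.21 + 5.27 = −97.52 dBm
SNR = P_sig − N = −59.6 − (−97.52) = 37.92 dB → 37.9 dB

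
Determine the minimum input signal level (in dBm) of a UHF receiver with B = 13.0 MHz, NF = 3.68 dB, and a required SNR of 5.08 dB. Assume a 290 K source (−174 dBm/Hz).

−94.1 dBm

Sensitivity = −174 + 10 log₁₀(B) + NF + SNR_min
= −174 + 71.14 + 3.68 + 5.08
= −94.10 dBm → −94.1 dBm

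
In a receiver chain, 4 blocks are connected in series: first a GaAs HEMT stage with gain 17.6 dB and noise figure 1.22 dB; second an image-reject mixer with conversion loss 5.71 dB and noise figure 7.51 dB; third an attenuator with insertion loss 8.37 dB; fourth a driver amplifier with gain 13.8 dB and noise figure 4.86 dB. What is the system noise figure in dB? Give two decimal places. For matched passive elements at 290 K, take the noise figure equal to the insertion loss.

4.32 dB

Convert to linear (a loss of L dB is a gain of −L dB): F_i = 10^(NF_i/10), G_i = 10^(G_i,dB/10)
  Stage 1: F_1 = 10^(1.22/10) = 1.324, G_1 = 10^(17.6/10) = 57.54
  Stage 2: F_2 = 10^(7.51/10) = 5.636, G_2 = 10^(−5.71/10) = 0.2685
  Stage 3: F_3 = 10^(8.37/10) = 6.871, G_3 = 10^(−8.37/10) = 0.1455
  Stage 4: F_4 = 10^(4.86/10) = 3.062, G_4 = 10^(13.8/10) = 23.99
Friis cascade:
  F = 1.324 + (5.636 − 1)/57.54 + (6.871 − 1)/15.45 + (3.062 − 1)/2.249 = 2.702
NF = 10 log₁₀(2.702) = 4.32 dB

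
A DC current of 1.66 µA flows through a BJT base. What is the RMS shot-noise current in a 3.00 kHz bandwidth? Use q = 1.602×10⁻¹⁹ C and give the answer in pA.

39.9 pA

I_n = √(2qI·B)
2qI·B = 2 × 1.602×10⁻¹⁹ × 1.66×10⁻⁶ × 3.00×10³ = 1.60×10⁻²¹ A²
I_n = √(1.60×10⁻²¹) = 3.99×10⁻¹¹ A = 39.9 pA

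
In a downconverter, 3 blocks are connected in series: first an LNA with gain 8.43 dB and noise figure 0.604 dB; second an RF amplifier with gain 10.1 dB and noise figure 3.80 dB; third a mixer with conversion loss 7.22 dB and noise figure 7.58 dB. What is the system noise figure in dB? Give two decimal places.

1.51 dB

Convert to linear (a loss of L dB is a gain of −L dB): F_i = 10^(NF_i/10), G_i = 10^(G_i,dB/10)
  Stage 1: F_1 = 10^(0.604/10) = 1.149, G_1 = 10^(8.43/10) = 6.966
  Stage 2: F_2 = 10^(3.80/10) = 2.399, G_2 = 10^(10.1/10) = 10.23
  Stage 3: F_3 = 10^(7.58/10) = 5.728, G_3 = 10^(−7.22/10) = 0.1897
Friis cascade:
  F = 1.149 + (2.399 − 1)/6.966 + (5.728 − 1)/71.29 = 1.416
NF = 10 log₁₀(1.416) = 1.51 dB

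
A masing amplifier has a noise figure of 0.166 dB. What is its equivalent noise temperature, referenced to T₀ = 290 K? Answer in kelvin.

F = 10^(0.166/10) = 1.03896
T_e = (F − 1)·T₀ = (1.03896 − 1) × 290 = 11.3 K

11.3 K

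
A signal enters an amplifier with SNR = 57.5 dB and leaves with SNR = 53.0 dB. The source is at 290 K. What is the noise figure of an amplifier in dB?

4.5 dB

NF (dB) = SNR_in(dB) − SNR_out(dB) when the source is at T₀
NF = 57.5 − 53.0 = 4.5 dB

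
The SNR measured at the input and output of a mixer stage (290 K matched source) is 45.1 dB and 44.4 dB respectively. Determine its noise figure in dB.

0.7 dB

NF (dB) = SNR_in(dB) − SNR_out(dB) when the source is at T₀
NF = 45.1 − 44.4 = 0.7 dB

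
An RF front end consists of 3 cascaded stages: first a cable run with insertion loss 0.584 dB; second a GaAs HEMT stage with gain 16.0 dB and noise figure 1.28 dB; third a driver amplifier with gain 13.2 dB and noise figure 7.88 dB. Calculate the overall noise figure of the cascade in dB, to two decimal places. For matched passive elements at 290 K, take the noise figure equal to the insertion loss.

2.26 dB

Convert to linear (a loss of L dB is a gain of −L dB): F_i = 10^(NF_i/10), G_i = 10^(G_i,dB/10)
  Stage 1: F_1 = 10^(0.584/10) = 1.144, G_1 = 10^(−0.584/10) = 0.8742
  Stage 2: F_2 = 10^(1.28/10) = 1.343, G_2 = 10^(16.0/10) = 39.81
  Stage 3: F_3 = 10^(7.88/10) = 6.138, G_3 = 10^(13.2/10) = 20.89
Friis cascade:
  F = 1.144 + (1.343 − 1)/0.8742 + (6.138 − 1)/34.80 = 1.684
NF = 10 log₁₀(1.684) = 2.26 dB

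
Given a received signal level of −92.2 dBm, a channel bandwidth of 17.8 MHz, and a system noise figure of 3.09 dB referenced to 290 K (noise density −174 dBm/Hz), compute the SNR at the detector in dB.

Noise floor: N = −174 + 10 log₁₀(B) + NF
10 log₁₀(1.78×10⁷) = 72.5 dB
N = −174 + 72.5 + 3.09 = −98.41 dBm
SNR = P_sig − N = −92.2 − (−98.41) = 6.21 dB → 6.2 dB

6.2 dB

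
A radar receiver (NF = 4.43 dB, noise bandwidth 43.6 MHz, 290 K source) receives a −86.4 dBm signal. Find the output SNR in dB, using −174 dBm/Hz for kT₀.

Noise floor: N = −174 + 10 log₁₀(B) + NF
10 log₁₀(4.36×10⁷) = 76.39 dB
N = −174 + 76.39 + 4.43 = −93.18 dBm
SNR = P_sig − N = −86.4 − (−93.18) = 6.78 dB → 6.8 dB

6.8 dB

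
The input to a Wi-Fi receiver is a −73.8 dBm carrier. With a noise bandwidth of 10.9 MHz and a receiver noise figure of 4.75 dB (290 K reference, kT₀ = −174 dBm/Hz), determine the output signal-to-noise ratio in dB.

Noise floor: N = −174 + 10 log₁₀(B) + NF
10 log₁₀(1.09×10⁷) = 70.37 dB
N = −174 + 70.37 + 4.75 = −98.88 dBm
SNR = P_sig − N = −73.8 − (−98.88) = 25.08 dB → 25.1 dB

25.1 dB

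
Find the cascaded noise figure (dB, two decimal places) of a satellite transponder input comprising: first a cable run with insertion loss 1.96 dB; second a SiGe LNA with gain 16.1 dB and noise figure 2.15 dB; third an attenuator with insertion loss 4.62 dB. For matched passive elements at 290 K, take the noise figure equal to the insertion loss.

4.23 dB

Convert to linear (a loss of L dB is a gain of −L dB): F_i = 10^(NF_i/10), G_i = 10^(G_i,dB/10)
  Stage 1: F_1 = 10^(1.96/10) = 1.570, G_1 = 10^(−1.96/10) = 0.6368
  Stage 2: F_2 = 10^(2.15/10) = 1.641, G_2 = 10^(16.1/10) = 40.74
  Stage 3: F_3 = 10^(4.62/10) = 2.897, G_3 = 10^(−4.62/10) = 0.3451
Friis cascade:
  F = 1.570 + (1.641 − 1)/0.6368 + (2.897 − 1)/25.94 = 2.649
NF = 10 log₁₀(2.649) = 4.23 dB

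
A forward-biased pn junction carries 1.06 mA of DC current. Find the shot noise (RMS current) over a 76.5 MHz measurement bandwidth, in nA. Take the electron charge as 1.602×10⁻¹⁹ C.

I_n = √(2qI·B)
2qI·B = 2 × 1.602×10⁻¹⁹ × 1.06×10⁻³ × 7.65×10⁷ = 2.60×10⁻¹⁴ A²
I_n = √(2.60×10⁻¹⁴) = 1.61×10⁻⁷ A = 161 nA

161 nA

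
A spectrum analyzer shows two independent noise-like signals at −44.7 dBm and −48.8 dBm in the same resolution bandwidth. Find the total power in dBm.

−43.3 dBm

Convert to linear, add, convert back:
P₁ = 3.39×10⁻⁸ W, P₂ = 1.32×10⁻⁸ W
P_tot = 4.71×10⁻⁸ W → 10 log₁₀(P_tot / 10⁻³) = −43.3 dBm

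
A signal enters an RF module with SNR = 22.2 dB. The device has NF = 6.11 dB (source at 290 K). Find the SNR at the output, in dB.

16.09 dB

By definition F = SNR_in/SNR_out, so in dB: SNR_out = SNR_in − NF
SNR_out = 22.2 − 6.11 = 16.09 dB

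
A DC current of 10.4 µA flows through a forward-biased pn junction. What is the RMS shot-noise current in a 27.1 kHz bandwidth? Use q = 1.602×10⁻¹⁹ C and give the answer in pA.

I_n = √(2qI·B)
2qI·B = 2 × 1.602×10⁻¹⁹ × 1.04×10⁻⁵ × 2.71×10⁴ = 9.03×10⁻²⁰ A²
I_n = √(9.03×10⁻²⁰) = 3.01×10⁻¹⁰ A = 301 pA

301 pA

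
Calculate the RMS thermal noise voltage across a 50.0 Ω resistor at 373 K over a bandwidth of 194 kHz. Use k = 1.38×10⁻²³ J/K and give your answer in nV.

V_n = √(4kTRB)
4kTRB = 4 × 1.38×10⁻²³ × 373 × 5.00×10¹ × 1.94×10⁵ = 2.00×10⁻¹³ V²
V_n = √(2.00×10⁻¹³) = 4.47×10⁻⁷ V = 447 nV

447 nV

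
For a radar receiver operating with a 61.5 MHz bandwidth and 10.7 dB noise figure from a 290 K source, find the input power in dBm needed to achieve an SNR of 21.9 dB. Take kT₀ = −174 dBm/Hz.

Sensitivity = −174 + 10 log₁₀(B) + NF + SNR_min
= −174 + 77.89 + 10.7 + 21.9
= −63.51 dBm → −63.5 dBm

−63.5 dBm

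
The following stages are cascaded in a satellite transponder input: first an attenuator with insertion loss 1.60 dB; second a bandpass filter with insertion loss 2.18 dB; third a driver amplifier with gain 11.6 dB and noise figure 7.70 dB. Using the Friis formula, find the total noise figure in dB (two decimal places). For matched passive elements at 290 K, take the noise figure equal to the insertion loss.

Convert to linear (a loss of L dB is a gain of −L dB): F_i = 10^(NF_i/10), G_i = 10^(G_i,dB/10)
  Stage 1: F_1 = 10^(1.60/10) = 1.445, G_1 = 10^(−1.60/10) = 0.6918
  Stage 2: F_2 = 10^(2.18/10) = 1.652, G_2 = 10^(−2.18/10) = 0.6053
  Stage 3: F_3 = 10^(7.70/10) = 5.888, G_3 = 10^(11.6/10) = 14.45
Friis cascade:
  F = 1.445 + (1.652 − 1)/0.6918 + (5.888 − 1)/0.4188 = 14.06
NF = 10 log₁₀(14.06) = 11.48 dB

11.48 dB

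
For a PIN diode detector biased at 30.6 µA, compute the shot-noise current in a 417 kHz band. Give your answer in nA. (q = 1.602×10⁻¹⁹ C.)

2.02 nA

I_n = √(2qI·B)
2qI·B = 2 × 1.602×10⁻¹⁹ × 3.06×10⁻⁵ × 4.17×10⁵ = 4.09×10⁻¹⁸ A²
I_n = √(4.09×10⁻¹⁸) = 2.02×10⁻⁹ A = 2.02 nA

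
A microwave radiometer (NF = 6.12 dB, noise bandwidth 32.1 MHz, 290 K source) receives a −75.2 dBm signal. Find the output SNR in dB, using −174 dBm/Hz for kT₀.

17.6 dB

Noise floor: N = −174 + 10 log₁₀(B) + NF
10 log₁₀(3.21×10⁷) = 75.07 dB
N = −174 + 75.07 + 6.12 = −92.81 dBm
SNR = P_sig − N = −75.2 − (−92.81) = 17.61 dB → 17.6 dB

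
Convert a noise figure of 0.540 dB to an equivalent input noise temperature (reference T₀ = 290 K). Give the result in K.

F = 10^(0.540/10) = 1.1324
T_e = (F − 1)·T₀ = (1.1324 − 1) × 290 = 38.4 K

38.4 K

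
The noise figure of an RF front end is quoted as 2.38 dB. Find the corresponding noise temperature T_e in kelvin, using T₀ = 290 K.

F = 10^(2.38/10) = 1.72982
T_e = (F − 1)·T₀ = (1.72982 − 1) × 290 = 212 K

212 K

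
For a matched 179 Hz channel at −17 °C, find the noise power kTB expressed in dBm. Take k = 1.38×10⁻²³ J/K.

−152.0 dBm

T = −17 °C + 273.15 = 256.15 K
P_n = kTB = 1.38×10⁻²³ × 256.15 × 1.79×10² = 6.33×10⁻¹⁹ W
In dBm: 10 log₁₀(6.33×10⁻¹⁹ / 10⁻³) = −152.0 dBm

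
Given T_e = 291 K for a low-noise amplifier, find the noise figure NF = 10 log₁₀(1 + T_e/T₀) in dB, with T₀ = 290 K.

F = 1 + T_e/T₀ = 1 + 291/290 = 2.00345
NF = 10 log₁₀(2.00345) = 3.02 dB

3.02 dB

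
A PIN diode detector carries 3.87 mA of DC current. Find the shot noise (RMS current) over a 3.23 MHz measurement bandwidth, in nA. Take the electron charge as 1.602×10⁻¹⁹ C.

I_n = √(2qI·B)
2qI·B = 2 × 1.602×10⁻¹⁹ × 3.87×10⁻³ × 3.23×10⁶ = 4.01×10⁻¹⁵ A²
I_n = √(4.01×10⁻¹⁵) = 6.33×10⁻⁸ A = 63.3 nA

63.3 nA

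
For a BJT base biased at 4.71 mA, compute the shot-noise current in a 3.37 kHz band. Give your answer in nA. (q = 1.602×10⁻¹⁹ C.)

2.26 nA

I_n = √(2qI·B)
2qI·B = 2 × 1.602×10⁻¹⁹ × 4.71×10⁻³ × 3.37×10³ = 5.09×10⁻¹⁸ A²
I_n = √(5.09×10⁻¹⁸) = 2.26×10⁻⁹ A = 2.26 nA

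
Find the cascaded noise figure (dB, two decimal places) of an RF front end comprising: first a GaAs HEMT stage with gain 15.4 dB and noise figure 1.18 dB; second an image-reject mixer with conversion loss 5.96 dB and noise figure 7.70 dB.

1.62 dB

Convert to linear (a loss of L dB is a gain of −L dB): F_i = 10^(NF_i/10), G_i = 10^(G_i,dB/10)
  Stage 1: F_1 = 10^(1.18/10) = 1.312, G_1 = 10^(15.4/10) = 34.67
  Stage 2: F_2 = 10^(7.70/10) = 5.888, G_2 = 10^(−5.96/10) = 0.2535
Friis cascade:
  F = 1.312 + (5.888 − 1)/34.67 = 1.453
NF = 10 log₁₀(1.453) = 1.62 dB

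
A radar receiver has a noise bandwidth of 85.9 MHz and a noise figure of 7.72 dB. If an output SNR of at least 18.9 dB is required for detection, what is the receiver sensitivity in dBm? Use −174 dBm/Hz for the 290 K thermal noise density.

−68.0 dBm

Sensitivity = −174 + 10 log₁₀(B) + NF + SNR_min
= −174 + 79.34 + 7.72 + 18.9
= −68.04 dBm → −68.0 dBm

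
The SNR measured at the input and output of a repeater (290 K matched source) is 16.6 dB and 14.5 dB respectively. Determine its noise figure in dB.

2.1 dB

NF (dB) = SNR_in(dB) − SNR_out(dB) when the source is at T₀
NF = 16.6 − 14.5 = 2.1 dB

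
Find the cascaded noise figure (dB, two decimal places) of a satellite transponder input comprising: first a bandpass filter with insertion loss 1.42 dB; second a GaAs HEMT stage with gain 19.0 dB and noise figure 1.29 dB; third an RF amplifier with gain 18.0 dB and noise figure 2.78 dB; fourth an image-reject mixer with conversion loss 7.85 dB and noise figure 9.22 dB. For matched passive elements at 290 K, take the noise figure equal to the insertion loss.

Convert to linear (a loss of L dB is a gain of −L dB): F_i = 10^(NF_i/10), G_i = 10^(G_i,dB/10)
  Stage 1: F_1 = 10^(1.42/10) = 1.387, G_1 = 10^(−1.42/10) = 0.7211
  Stage 2: F_2 = 10^(1.29/10) = 1.346, G_2 = 10^(19.0/10) = 79.43
  Stage 3: F_3 = 10^(2.78/10) = 1.897, G_3 = 10^(18.0/10) = 63.10
  Stage 4: F_4 = 10^(9.22/10) = 8.356, G_4 = 10^(−7.85/10) = 0.1641
Friis cascade:
  F = 1.387 + (1.346 − 1)/0.7211 + (1.897 − 1)/57.28 + (8.356 − 1)/3614 = 1.884
NF = 10 log₁₀(1.884) = 2.75 dB

2.75 dB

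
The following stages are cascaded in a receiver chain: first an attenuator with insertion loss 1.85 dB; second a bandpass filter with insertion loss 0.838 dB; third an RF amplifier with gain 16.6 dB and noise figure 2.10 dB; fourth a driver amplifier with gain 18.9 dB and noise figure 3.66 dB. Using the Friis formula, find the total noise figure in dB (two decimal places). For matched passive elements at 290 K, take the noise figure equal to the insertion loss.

4.86 dB

Convert to linear (a loss of L dB is a gain of −L dB): F_i = 10^(NF_i/10), G_i = 10^(G_i,dB/10)
  Stage 1: F_1 = 10^(1.85/10) = 1.531, G_1 = 10^(−1.85/10) = 0.6531
  Stage 2: F_2 = 10^(0.838/10) = 1.213, G_2 = 10^(−0.838/10) = 0.8245
  Stage 3: F_3 = 10^(2.10/10) = 1.622, G_3 = 10^(16.6/10) = 45.71
  Stage 4: F_4 = 10^(3.66/10) = 2.323, G_4 = 10^(18.9/10) = 77.62
Friis cascade:
  F = 1.531 + (1.213 − 1)/0.6531 + (1.622 − 1)/0.5385 + (2.323 − 1)/24.62 = 3.065
NF = 10 log₁₀(3.065) = 4.86 dB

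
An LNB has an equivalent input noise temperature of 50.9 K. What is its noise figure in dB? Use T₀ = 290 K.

F = 1 + T_e/T₀ = 1 + 50.9/290 = 1.17552
NF = 10 log₁₀(1.17552) = 0.702 dB

0.702 dB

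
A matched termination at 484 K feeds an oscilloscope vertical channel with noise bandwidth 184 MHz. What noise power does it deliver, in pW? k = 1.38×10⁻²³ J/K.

P_n = kTB = 1.38×10⁻²³ × 484 × 1.84×10⁸ = 1.23×10⁻¹² W = 1.23 pW

1.23 pW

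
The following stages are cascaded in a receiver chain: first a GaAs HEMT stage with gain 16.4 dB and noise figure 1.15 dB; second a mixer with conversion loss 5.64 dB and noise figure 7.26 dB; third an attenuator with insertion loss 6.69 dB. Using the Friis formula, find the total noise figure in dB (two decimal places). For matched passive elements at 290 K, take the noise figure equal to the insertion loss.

2.33 dB

Convert to linear (a loss of L dB is a gain of −L dB): F_i = 10^(NF_i/10), G_i = 10^(G_i,dB/10)
  Stage 1: F_1 = 10^(1.15/10) = 1.303, G_1 = 10^(16.4/10) = 43.65
  Stage 2: F_2 = 10^(7.26/10) = 5.321, G_2 = 10^(−5.64/10) = 0.2729
  Stage 3: F_3 = 10^(6.69/10) = 4.667, G_3 = 10^(−6.69/10) = 0.2143
Friis cascade:
  F = 1.303 + (5.321 − 1)/43.65 + (4.667 − 1)/11.91 = 1.710
NF = 10 log₁₀(1.710) = 2.33 dB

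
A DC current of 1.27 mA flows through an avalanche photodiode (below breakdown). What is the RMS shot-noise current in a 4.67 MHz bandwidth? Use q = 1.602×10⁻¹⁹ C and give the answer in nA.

I_n = √(2qI·B)
2qI·B = 2 × 1.602×10⁻¹⁹ × 1.27×10⁻³ × 4.67×10⁶ = 1.90×10⁻¹⁵ A²
I_n = √(1.90×10⁻¹⁵) = 4.36×10⁻⁸ A = 43.6 nA

43.6 nA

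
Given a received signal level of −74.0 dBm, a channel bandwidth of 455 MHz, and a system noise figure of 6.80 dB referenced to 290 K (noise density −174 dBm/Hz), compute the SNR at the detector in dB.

Noise floor: N = −174 + 10 log₁₀(B) + NF
10 log₁₀(4.55×10⁸) = 86.58 dB
N = −174 + 86.58 + 6.80 = −80.62 dBm
SNR = P_sig − N = −74.0 − (−80.62) = 6.62 dB → 6.6 dB

6.6 dB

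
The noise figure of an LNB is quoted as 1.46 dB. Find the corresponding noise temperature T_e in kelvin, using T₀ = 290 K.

F = 10^(1.46/10) = 1.39959
T_e = (F − 1)·T₀ = (1.39959 − 1) × 290 = 116 K

116 K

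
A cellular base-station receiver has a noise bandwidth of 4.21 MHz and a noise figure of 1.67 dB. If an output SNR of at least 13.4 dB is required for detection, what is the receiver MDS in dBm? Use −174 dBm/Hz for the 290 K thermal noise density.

Sensitivity = −174 + 10 log₁₀(B) + NF + SNR_min
= −174 + 66.24 + 1.67 + 13.4
= −92.69 dBm → −92.7 dBm

−92.7 dBm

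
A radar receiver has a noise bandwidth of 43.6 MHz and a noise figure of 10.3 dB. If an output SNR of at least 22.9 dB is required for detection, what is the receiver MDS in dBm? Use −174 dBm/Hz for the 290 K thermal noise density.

−64.4 dBm

Sensitivity = −174 + 10 log₁₀(B) + NF + SNR_min
= −174 + 76.39 + 10.3 + 22.9
= −64.41 dBm → −64.4 dBm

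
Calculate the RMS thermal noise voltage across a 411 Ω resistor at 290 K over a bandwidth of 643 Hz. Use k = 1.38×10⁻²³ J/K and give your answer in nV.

V_n = √(4kTRB)
4kTRB = 4 × 1.38×10⁻²³ × 290 × 4.11×10² × 6.43×10² = 4.23×10⁻¹⁵ V²
V_n = √(4.23×10⁻¹⁵) = 6.50×10⁻⁸ V = 65.0 nV

65.0 nV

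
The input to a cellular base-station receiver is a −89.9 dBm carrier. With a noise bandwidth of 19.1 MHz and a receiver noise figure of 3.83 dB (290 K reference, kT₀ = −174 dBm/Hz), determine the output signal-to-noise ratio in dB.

Noise floor: N = −174 + 10 log₁₀(B) + NF
10 log₁₀(1.91×10⁷) = 72.81 dB
N = −174 + 72.81 + 3.83 = −97.36 dBm
SNR = P_sig − N = −89.9 − (−97.36) = 7.46 dB → 7.5 dB

7.5 dB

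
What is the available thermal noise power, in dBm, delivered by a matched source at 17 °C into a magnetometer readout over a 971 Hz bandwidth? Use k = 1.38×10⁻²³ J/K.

−144.1 dBm

T = 17 °C + 273.15 = 290.15 K
P_n = kTB = 1.38×10⁻²³ × 290.15 × 9.71×10² = 3.89×10⁻¹⁸ W
In dBm: 10 log₁₀(3.89×10⁻¹⁸ / 10⁻³) = −144.1 dBm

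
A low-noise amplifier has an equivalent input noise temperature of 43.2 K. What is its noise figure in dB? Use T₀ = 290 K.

F = 1 + T_e/T₀ = 1 + 43.2/290 = 1.14897
NF = 10 log₁₀(1.14897) = 0.603 dB

0.603 dB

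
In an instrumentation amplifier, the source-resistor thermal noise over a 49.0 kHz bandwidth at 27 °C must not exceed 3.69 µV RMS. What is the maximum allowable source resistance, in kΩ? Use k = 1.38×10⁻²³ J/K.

T = 27 °C + 273.15 = 300.15 K
Johnson–Nyquist: V_n = √(4kTRB) ⇒ R = V_n² / (4kTB)
4kTB = 4 × 1.38×10⁻²³ × 300.15 × 4.90×10⁴ = 8.12×10⁻¹⁶
R = (3.69×10⁻⁶)² / 8.12×10⁻¹⁶ = 1.68×10⁴ Ω = 16.8 kΩ

16.8 kΩ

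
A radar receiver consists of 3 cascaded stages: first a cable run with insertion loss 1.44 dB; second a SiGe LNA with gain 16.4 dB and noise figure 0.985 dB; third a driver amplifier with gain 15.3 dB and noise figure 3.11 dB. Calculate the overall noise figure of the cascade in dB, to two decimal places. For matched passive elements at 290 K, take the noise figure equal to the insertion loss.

2.51 dB

Convert to linear (a loss of L dB is a gain of −L dB): F_i = 10^(NF_i/10), G_i = 10^(G_i,dB/10)
  Stage 1: F_1 = 10^(1.44/10) = 1.393, G_1 = 10^(−1.44/10) = 0.7178
  Stage 2: F_2 = 10^(0.985/10) = 1.255, G_2 = 10^(16.4/10) = 43.65
  Stage 3: F_3 = 10^(3.11/10) = 2.046, G_3 = 10^(15.3/10) = 33.88
Friis cascade:
  F = 1.393 + (1.255 − 1)/0.7178 + (2.046 − 1)/31.33 = 1.781
NF = 10 log₁₀(1.781) = 2.51 dB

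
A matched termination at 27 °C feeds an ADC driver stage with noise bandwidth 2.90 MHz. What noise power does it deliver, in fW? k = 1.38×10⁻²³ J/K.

T = 27 °C + 273.15 = 300.15 K
P_n = kTB = 1.38×10⁻²³ × 300.15 × 2.90×10⁶ = 1.20×10⁻¹⁴ W = 12.0 fW

12.0 fW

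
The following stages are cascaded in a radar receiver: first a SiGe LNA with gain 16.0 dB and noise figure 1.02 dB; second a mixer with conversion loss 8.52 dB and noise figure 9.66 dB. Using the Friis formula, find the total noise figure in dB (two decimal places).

Convert to linear (a loss of L dB is a gain of −L dB): F_i = 10^(NF_i/10), G_i = 10^(G_i,dB/10)
  Stage 1: F_1 = 10^(1.02/10) = 1.265, G_1 = 10^(16.0/10) = 39.81
  Stage 2: F_2 = 10^(9.66/10) = 9.247, G_2 = 10^(−8.52/10) = 0.1406
Friis cascade:
  F = 1.265 + (9.247 − 1)/39.81 = 1.472
NF = 10 log₁₀(1.472) = 1.68 dB

1.68 dB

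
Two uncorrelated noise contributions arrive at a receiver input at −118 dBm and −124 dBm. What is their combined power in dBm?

Convert to linear, add, convert back:
P₁ = 1.58×10⁻¹⁵ W, P₂ = 3.98×10⁻¹⁶ W
P_tot = 1.98×10⁻¹⁵ W → 10 log₁₀(P_tot / 10⁻³) = −117.0 dBm

−117.0 dBm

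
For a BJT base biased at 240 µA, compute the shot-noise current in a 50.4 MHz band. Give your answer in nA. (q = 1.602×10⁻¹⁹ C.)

I_n = √(2qI·B)
2qI·B = 2 × 1.602×10⁻¹⁹ × 2.40×10⁻⁴ × 5.04×10⁷ = 3.88×10⁻¹⁵ A²
I_n = √(3.88×10⁻¹⁵) = 6.23×10⁻⁸ A = 62.3 nA

62.3 nA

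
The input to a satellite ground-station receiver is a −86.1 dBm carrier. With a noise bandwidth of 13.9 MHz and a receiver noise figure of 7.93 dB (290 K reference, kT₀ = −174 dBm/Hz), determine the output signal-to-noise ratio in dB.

8.5 dB

Noise floor: N = −174 + 10 log₁₀(B) + NF
10 log₁₀(1.39×10⁷) = 71.43 dB
N = −174 + 71.43 + 7.93 = −94.64 dBm
SNR = P_sig − N = −86.1 − (−94.64) = 8.54 dB → 8.5 dB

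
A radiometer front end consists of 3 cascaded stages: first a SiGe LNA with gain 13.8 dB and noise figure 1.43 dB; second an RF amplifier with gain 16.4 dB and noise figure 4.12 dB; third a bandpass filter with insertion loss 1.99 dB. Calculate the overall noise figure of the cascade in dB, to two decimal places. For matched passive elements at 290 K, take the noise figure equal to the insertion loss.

1.63 dB

Convert to linear (a loss of L dB is a gain of −L dB): F_i = 10^(NF_i/10), G_i = 10^(G_i,dB/10)
  Stage 1: F_1 = 10^(1.43/10) = 1.390, G_1 = 10^(13.8/10) = 23.99
  Stage 2: F_2 = 10^(4.12/10) = 2.582, G_2 = 10^(16.4/10) = 43.65
  Stage 3: F_3 = 10^(1.99/10) = 1.581, G_3 = 10^(−1.99/10) = 0.6324
Friis cascade:
  F = 1.390 + (2.582 − 1)/23.99 + (1.581 − 1)/1047 = 1.456
NF = 10 log₁₀(1.456) = 1.63 dB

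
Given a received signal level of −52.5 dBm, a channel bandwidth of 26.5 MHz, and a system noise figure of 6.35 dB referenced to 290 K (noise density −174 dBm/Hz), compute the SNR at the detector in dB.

Noise floor: N = −174 + 10 log₁₀(B) + NF
10 log₁₀(2.65×10⁷) = 74.23 dB
N = −174 + 74.23 + 6.35 = −93.42 dBm
SNR = P_sig − N = −52.5 − (−93.42) = 40.92 dB → 40.9 dB

40.9 dB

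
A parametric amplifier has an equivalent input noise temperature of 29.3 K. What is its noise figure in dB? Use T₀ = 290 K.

0.418 dB

F = 1 + T_e/T₀ = 1 + 29.3/290 = 1.10103
NF = 10 log₁₀(1.10103) = 0.418 dB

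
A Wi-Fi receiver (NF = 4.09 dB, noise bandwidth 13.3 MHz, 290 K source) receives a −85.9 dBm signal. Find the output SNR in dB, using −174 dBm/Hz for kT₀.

Noise floor: N = −174 + 10 log₁₀(B) + NF
10 log₁₀(1.33×10⁷) = 71.24 dB
N = −174 + 71.24 + 4.09 = −98.67 dBm
SNR = P_sig − N = −85.9 − (−98.67) = 12.77 dB → 12.8 dB

12.8 dB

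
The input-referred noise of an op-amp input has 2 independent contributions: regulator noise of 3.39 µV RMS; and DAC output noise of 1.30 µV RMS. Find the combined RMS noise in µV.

Uncorrelated sources add in power (mean-square): V_tot = √(ΣV_i²)
V_tot = √[(3.39×10⁻⁶)² + (1.30×10⁻⁶)²] = 3.63×10⁻⁶ V = 3.63 µV

3.63 µV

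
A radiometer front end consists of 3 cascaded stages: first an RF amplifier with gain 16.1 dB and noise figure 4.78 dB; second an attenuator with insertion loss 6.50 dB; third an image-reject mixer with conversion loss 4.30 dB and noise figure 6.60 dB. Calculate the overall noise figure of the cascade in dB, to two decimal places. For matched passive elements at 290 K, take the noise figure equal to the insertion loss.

5.42 dB

Convert to linear (a loss of L dB is a gain of −L dB): F_i = 10^(NF_i/10), G_i = 10^(G_i,dB/10)
  Stage 1: F_1 = 10^(4.78/10) = 3.006, G_1 = 10^(16.1/10) = 40.74
  Stage 2: F_2 = 10^(6.50/10) = 4.467, G_2 = 10^(−6.50/10) = 0.2239
  Stage 3: F_3 = 10^(6.60/10) = 4.571, G_3 = 10^(−4.30/10) = 0.3715
Friis cascade:
  F = 3.006 + (4.467 − 1)/40.74 + (4.571 − 1)/9.120 = 3.483
NF = 10 log₁₀(3.483) = 5.42 dB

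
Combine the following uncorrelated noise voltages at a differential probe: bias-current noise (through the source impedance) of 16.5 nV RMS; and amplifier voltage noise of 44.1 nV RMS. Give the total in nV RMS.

47.1 nV

Uncorrelated sources add in power (mean-square): V_tot = √(ΣV_i²)
V_tot = √[(1.65×10⁻⁸)² + (4.41×10⁻⁸)²] = 4.71×10⁻⁸ V = 47.1 nV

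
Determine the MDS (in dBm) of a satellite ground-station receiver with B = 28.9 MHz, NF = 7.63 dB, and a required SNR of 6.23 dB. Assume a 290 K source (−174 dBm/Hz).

−85.5 dBm

Sensitivity = −174 + 10 log₁₀(B) + NF + SNR_min
= −174 + 74.61 + 7.63 + 6.23
= −85.53 dBm → −85.5 dBm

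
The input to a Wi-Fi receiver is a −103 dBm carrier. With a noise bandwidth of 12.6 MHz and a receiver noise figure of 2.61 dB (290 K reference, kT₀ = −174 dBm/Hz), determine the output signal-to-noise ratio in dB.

Noise floor: N = −174 + 10 log₁₀(B) + NF
10 log₁₀(1.26×10⁷) = 71 dB
N = −174 + 71 + 2.61 = −100.39 dBm
SNR = P_sig − N = −103 − (−100.39) = −2.61 dB → −2.6 dB

−2.6 dB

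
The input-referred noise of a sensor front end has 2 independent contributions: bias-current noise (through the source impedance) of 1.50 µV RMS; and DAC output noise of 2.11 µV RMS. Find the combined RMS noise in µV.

Uncorrelated sources add in power (mean-square): V_tot = √(ΣV_i²)
V_tot = √[(1.50×10⁻⁶)² + (2.11×10⁻⁶)²] = 2.59×10⁻⁶ V = 2.59 µV

2.59 µV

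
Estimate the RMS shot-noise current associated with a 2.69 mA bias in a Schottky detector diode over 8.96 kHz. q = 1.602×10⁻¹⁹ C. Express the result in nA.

I_n = √(2qI·B)
2qI·B = 2 × 1.602×10⁻¹⁹ × 2.69×10⁻³ × 8.96×10³ = 7.72×10⁻¹⁸ A²
I_n = √(7.72×10⁻¹⁸) = 2.78×10⁻⁹ A = 2.78 nA

2.78 nA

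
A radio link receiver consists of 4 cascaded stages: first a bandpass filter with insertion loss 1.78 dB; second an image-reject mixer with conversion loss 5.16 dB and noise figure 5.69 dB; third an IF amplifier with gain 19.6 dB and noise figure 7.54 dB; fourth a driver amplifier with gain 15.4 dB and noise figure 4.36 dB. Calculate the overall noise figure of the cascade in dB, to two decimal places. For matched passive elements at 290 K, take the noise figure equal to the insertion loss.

14.59 dB

Convert to linear (a loss of L dB is a gain of −L dB): F_i = 10^(NF_i/10), G_i = 10^(G_i,dB/10)
  Stage 1: F_1 = 10^(1.78/10) = 1.507, G_1 = 10^(−1.78/10) = 0.6637
  Stage 2: F_2 = 10^(5.69/10) = 3.707, G_2 = 10^(−5.16/10) = 0.3048
  Stage 3: F_3 = 10^(7.54/10) = 5.675, G_3 = 10^(19.6/10) = 91.20
  Stage 4: F_4 = 10^(4.36/10) = 2.729, G_4 = 10^(15.4/10) = 34.67
Friis cascade:
  F = 1.507 + (3.707 − 1)/0.6637 + (5.675 − 1)/0.2023 + (2.729 − 1)/18.45 = 28.79
NF = 10 log₁₀(28.79) = 14.59 dB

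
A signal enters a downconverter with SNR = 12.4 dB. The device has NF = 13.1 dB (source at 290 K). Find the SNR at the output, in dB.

−0.7 dB

By definition F = SNR_in/SNR_out, so in dB: SNR_out = SNR_in − NF
SNR_out = 12.4 − 13.1 = −0.7 dB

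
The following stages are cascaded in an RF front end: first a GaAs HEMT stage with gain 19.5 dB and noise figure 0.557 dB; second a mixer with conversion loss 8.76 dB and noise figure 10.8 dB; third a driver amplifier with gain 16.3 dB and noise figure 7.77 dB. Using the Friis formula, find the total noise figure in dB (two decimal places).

Convert to linear (a loss of L dB is a gain of −L dB): F_i = 10^(NF_i/10), G_i = 10^(G_i,dB/10)
  Stage 1: F_1 = 10^(0.557/10) = 1.137, G_1 = 10^(19.5/10) = 89.13
  Stage 2: F_2 = 10^(10.8/10) = 12.02, G_2 = 10^(−8.76/10) = 0.1330
  Stage 3: F_3 = 10^(7.77/10) = 5.984, G_3 = 10^(16.3/10) = 42.66
Friis cascade:
  F = 1.137 + (12.02 − 1)/89.13 + (5.984 − 1)/11.86 = 1.681
NF = 10 log₁₀(1.681) = 2.26 dB

2.26 dB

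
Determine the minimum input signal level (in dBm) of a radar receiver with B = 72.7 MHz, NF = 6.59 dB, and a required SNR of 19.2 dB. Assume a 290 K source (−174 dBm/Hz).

−69.6 dBm

Sensitivity = −174 + 10 log₁₀(B) + NF + SNR_min
= −174 + 78.62 + 6.59 + 19.2
= −69.59 dBm → −69.6 dBm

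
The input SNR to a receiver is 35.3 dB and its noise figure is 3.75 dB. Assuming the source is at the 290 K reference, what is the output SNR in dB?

By definition F = SNR_in/SNR_out, so in dB: SNR_out = SNR_in − NF
SNR_out = 35.3 − 3.75 = 31.55 dB

31.55 dB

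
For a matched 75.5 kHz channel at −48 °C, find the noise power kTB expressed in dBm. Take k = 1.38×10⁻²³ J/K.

−126.3 dBm

T = −48 °C + 273.15 = 225.15 K
P_n = kTB = 1.38×10⁻²³ × 225.15 × 7.55×10⁴ = 2.35×10⁻¹⁶ W
In dBm: 10 log₁₀(2.35×10⁻¹⁶ / 10⁻³) = −126.3 dBm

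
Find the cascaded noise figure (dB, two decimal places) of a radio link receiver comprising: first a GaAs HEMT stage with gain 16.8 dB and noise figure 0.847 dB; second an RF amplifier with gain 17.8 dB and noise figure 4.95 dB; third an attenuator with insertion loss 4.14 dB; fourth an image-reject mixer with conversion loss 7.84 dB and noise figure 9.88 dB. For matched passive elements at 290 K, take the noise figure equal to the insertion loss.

Convert to linear (a loss of L dB is a gain of −L dB): F_i = 10^(NF_i/10), G_i = 10^(G_i,dB/10)
  Stage 1: F_1 = 10^(0.847/10) = 1.215, G_1 = 10^(16.8/10) = 47.86
  Stage 2: F_2 = 10^(4.95/10) = 3.126, G_2 = 10^(17.8/10) = 60.26
  Stage 3: F_3 = 10^(4.14/10) = 2.594, G_3 = 10^(−4.14/10) = 0.3855
  Stage 4: F_4 = 10^(9.88/10) = 9.727, G_4 = 10^(−7.84/10) = 0.1644
Friis cascade:
  F = 1.215 + (3.126 − 1)/47.86 + (2.594 − 1)/2884 + (9.727 − 1)/1112 = 1.268
NF = 10 log₁₀(1.268) = 1.03 dB

1.03 dB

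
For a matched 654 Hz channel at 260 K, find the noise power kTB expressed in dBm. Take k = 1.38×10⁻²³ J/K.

P_n = kTB = 1.38×10⁻²³ × 260 × 6.54×10² = 2.35×10⁻¹⁸ W
In dBm: 10 log₁₀(2.35×10⁻¹⁸ / 10⁻³) = −146.3 dBm

−146.3 dBm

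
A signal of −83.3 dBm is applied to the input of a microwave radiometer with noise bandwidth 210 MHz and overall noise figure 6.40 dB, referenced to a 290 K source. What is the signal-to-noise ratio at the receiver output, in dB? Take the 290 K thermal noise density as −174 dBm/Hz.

Noise floor: N = −174 + 10 log₁₀(B) + NF
10 log₁₀(2.10×10⁸) = 83.22 dB
N = −174 + 83.22 + 6.40 = −84.38 dBm
SNR = P_sig − N = −83.3 − (−84.38) = 1.08 dB → 1.1 dB

1.1 dB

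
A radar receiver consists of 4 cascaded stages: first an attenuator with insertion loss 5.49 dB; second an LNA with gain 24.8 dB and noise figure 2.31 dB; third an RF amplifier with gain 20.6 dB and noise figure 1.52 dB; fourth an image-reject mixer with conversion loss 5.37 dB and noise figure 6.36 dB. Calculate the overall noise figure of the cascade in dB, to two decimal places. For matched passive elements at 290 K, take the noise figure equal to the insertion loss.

Convert to linear (a loss of L dB is a gain of −L dB): F_i = 10^(NF_i/10), G_i = 10^(G_i,dB/10)
  Stage 1: F_1 = 10^(5.49/10) = 3.540, G_1 = 10^(−5.49/10) = 0.2825
  Stage 2: F_2 = 10^(2.31/10) = 1.702, G_2 = 10^(24.8/10) = 302.0
  Stage 3: F_3 = 10^(1.52/10) = 1.419, G_3 = 10^(20.6/10) = 114.8
  Stage 4: F_4 = 10^(6.36/10) = 4.325, G_4 = 10^(−5.37/10) = 0.2904
Friis cascade:
  F = 3.540 + (1.702 − 1)/0.2825 + (1.419 − 1)/85.31 + (4.325 − 1)/9795 = 6.031
NF = 10 log₁₀(6.031) = 7.80 dB

7.80 dB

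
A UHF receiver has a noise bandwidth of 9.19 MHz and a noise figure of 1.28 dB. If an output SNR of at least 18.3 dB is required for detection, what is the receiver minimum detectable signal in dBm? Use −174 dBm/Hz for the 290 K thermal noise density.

−84.8 dBm

Sensitivity = −174 + 10 log₁₀(B) + NF + SNR_min
= −174 + 69.63 + 1.28 + 18.3
= −84.79 dBm → −84.8 dBm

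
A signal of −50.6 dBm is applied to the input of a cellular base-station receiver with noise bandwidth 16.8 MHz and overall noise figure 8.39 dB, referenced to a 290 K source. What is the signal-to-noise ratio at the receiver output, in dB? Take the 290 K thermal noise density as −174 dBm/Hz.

Noise floor: N = −174 + 10 log₁₀(B) + NF
10 log₁₀(1.68×10⁷) = 72.25 dB
N = −174 + 72.25 + 8.39 = −93.36 dBm
SNR = P_sig − N = −50.6 − (−93.36) = 42.76 dB → 42.8 dB

42.8 dB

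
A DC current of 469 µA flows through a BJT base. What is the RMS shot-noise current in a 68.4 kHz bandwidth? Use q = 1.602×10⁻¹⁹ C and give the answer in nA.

3.21 nA

I_n = √(2qI·B)
2qI·B = 2 × 1.602×10⁻¹⁹ × 4.69×10⁻⁴ × 6.84×10⁴ = 1.03×10⁻¹⁷ A²
I_n = √(1.03×10⁻¹⁷) = 3.21×10⁻⁹ A = 3.21 nA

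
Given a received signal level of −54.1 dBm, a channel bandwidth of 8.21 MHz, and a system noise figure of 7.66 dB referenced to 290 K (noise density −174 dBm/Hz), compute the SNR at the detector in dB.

43.1 dB

Noise floor: N = −174 + 10 log₁₀(B) + NF
10 log₁₀(8.21×10⁶) = 69.14 dB
N = −174 + 69.14 + 7.66 = −97.20 dBm
SNR = P_sig − N = −54.1 − (−97.20) = 43.10 dB → 43.1 dB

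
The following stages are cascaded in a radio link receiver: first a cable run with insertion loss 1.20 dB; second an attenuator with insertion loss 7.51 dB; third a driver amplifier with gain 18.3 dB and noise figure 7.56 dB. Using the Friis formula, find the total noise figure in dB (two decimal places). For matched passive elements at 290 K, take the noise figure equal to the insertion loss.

Convert to linear (a loss of L dB is a gain of −L dB): F_i = 10^(NF_i/10), G_i = 10^(G_i,dB/10)
  Stage 1: F_1 = 10^(1.20/10) = 1.318, G_1 = 10^(−1.20/10) = 0.7586
  Stage 2: F_2 = 10^(7.51/10) = 5.636, G_2 = 10^(−7.51/10) = 0.1774
  Stage 3: F_3 = 10^(7.56/10) = 5.702, G_3 = 10^(18.3/10) = 67.61
Friis cascade:
  F = 1.318 + (5.636 − 1)/0.7586 + (5.702 − 1)/0.1346 = 42.36
NF = 10 log₁₀(42.36) = 16.27 dB

16.27 dB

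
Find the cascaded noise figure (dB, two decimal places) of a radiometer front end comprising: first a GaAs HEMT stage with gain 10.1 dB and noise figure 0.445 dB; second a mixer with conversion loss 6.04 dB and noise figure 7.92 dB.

2.08 dB

Convert to linear (a loss of L dB is a gain of −L dB): F_i = 10^(NF_i/10), G_i = 10^(G_i,dB/10)
  Stage 1: F_1 = 10^(0.445/10) = 1.108, G_1 = 10^(10.1/10) = 10.23
  Stage 2: F_2 = 10^(7.92/10) = 6.194, G_2 = 10^(−6.04/10) = 0.2489
Friis cascade:
  F = 1.108 + (6.194 − 1)/10.23 = 1.616
NF = 10 log₁₀(1.616) = 2.08 dB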